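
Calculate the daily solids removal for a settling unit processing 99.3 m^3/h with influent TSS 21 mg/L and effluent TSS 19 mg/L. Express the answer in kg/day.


Concentration drop: TSS_in - TSS_out = 21 - 19 = 2 mg/L
Hourly solids removed = Q * dTSS = 99.3 m^3/h * 2 mg/L = 198.6 g/h  (m^3/h * mg/L = g/h)
Daily solids removed = 198.6 * 24 = 4766.4 g/day
Convert g to kg: 4766.4 / 1000 = 4.7664 kg/day

4.7664 kg/day


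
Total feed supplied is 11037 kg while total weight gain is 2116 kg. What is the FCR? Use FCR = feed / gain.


FCR = feed consumed / weight gained
FCR = 11037 kg / 2116 kg = 5.21597

5.21597


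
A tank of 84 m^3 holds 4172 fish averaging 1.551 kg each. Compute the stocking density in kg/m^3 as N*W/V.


Total biomass = 4172 fish * 1.551 kg = 6470.772 kg
Density = total biomass / volume = 6470.772 / 84 = 77.033 kg/m^3

77.033 kg/m^3


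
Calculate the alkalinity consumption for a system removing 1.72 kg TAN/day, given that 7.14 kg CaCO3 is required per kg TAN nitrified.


Alkalinity factor: 7.14 kg CaCO3 consumed per kg TAN nitrified
alk = 1.72 kg TAN * 7.14 = 12.2808 kg CaCO3/day

12.2808 kg CaCO3/day


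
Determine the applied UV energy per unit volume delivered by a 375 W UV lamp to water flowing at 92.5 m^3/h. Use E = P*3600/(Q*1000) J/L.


Energy delivered per hour = 375 W * 3600 s = 1350000 J/h
Volume treated per hour = 92.5 m^3/h * 1000 = 92500 L/h
dose = 1350000 / 92500 = 14.5946 J/L

14.5946 J/L


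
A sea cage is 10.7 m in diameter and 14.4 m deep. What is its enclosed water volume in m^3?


r = d/2 = 10.7/2 = 5.35 m
Base area = pi*r^2 = pi*5.35^2 = 89.920236 m^2
Volume = 89.920236 * 14.4 = 1294.85 m^3

1294.85 m^3


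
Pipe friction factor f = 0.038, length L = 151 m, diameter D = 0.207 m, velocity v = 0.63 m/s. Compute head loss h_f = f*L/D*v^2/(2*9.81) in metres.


v^2 = 0.63^2 = 0.3969 m^2/s^2
L/D = 151/0.207 = 729.4686
h_f = f*(L/D)*v^2/(2g) = 0.038 * 729.4686 * 0.3969 / 19.62 = 0.560754 m

0.560754 m


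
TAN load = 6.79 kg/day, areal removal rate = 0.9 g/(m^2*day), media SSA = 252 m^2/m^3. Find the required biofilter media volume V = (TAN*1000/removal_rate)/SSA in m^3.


A = 6.79*1000 / 0.9 = 7544.4444 m^2
V = 7544.4444 / 252 = 29.9383

29.9383 m^3


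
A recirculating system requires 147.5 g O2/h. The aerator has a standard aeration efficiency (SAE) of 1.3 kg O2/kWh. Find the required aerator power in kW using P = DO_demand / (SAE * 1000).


SAE in g O2/kWh = 1.3 * 1000 = 1300 g/kWh
P = DO_demand / SAE_g = 147.5 / 1300 = 0.113462 kW

0.113462 kW


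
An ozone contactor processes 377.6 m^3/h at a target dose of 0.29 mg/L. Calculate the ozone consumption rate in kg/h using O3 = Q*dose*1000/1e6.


O3 demand (mg/h) = Q * dose * 1000 = 377.6 * 0.29 * 1000 = 109504 mg/h
Convert mg to kg: 109504 / 1e6 = 0.109504 kg/h

0.109504 kg/h


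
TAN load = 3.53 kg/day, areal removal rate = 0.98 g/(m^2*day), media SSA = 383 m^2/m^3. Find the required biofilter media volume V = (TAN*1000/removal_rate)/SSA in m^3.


A = 3.53*1000 / 0.98 = 3602.0408 m^2
V = 3602.0408 / 383 = 9.40481

9.40481 m^3


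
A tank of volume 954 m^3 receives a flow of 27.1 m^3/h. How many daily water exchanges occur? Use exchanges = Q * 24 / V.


Daily flow volume = 27.1 m^3/h * 24 h = 650.4 m^3/day
Exchanges = daily flow / tank volume = 650.4 / 954 = 0.681761 exchanges/day

0.681761 exchanges/day


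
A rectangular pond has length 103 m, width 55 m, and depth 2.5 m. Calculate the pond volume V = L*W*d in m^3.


Base area = L * W = 103 * 55 = 5665 m^2
Volume = area * depth = 5665 * 2.5 = 14162.5 m^3

14162.5 m^3


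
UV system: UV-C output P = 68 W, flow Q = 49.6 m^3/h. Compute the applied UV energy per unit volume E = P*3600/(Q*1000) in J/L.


Energy delivered per hour = 68 W * 3600 s = 244800 J/h
Volume treated per hour = 49.6 m^3/h * 1000 = 49600 L/h
dose = 244800 / 49600 = 4.93548 J/L

4.93548 J/L


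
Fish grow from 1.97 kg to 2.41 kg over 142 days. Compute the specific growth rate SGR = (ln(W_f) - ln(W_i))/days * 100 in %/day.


ln(W_f) = ln(2.41) = 0.87962675
ln(W_i) = ln(1.97) = 0.67803354
ln(W_f) - ln(W_i) = 0.87962675 - 0.67803354 = 0.20159321
SGR = 0.20159321 / 142 * 100 = 0.141967 %/day

0.141967 %/day


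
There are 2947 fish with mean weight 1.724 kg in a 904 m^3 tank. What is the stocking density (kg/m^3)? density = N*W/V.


Total biomass = 2947 fish * 1.724 kg = 5080.628 kg
Density = total biomass / volume = 5080.628 / 904 = 5.62016 kg/m^3

5.62016 kg/m^3


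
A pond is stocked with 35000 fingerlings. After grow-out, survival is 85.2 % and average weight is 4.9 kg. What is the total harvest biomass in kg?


Survivors = 35000 * 85.2/100 = 29820 fish
Harvest biomass = survivors * W_f = 29820 * 4.9 = 146118 kg

146118 kg


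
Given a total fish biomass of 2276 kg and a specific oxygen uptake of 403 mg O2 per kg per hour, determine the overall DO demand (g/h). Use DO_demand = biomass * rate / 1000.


Total O2 consumption (mg/h) = 2276 kg * 403 mg/(kg*h) = 917228 mg/h
Convert to g/h: 917228 / 1000 = 917.228 g/h

917.228 g/h


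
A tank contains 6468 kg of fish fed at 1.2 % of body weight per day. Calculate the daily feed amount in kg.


Feeding rate fraction = 1.2% / 100 = 0.012
Daily feed = 6468 kg * 0.012 = 77.616 kg/day

77.616 kg/day


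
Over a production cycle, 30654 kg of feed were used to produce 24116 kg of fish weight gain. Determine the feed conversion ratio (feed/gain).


FCR = feed consumed / weight gained
FCR = 30654 kg / 24116 kg = 1.27111

1.27111


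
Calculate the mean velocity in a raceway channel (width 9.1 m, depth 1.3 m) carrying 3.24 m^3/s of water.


Cross-sectional area = W * d = 9.1 * 1.3 = 11.83 m^2
Velocity = Q / A = 3.24 / 11.83 = 0.27388 m/s

0.27388 m/s


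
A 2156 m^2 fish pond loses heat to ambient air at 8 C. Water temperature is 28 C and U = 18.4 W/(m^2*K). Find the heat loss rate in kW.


Temperature difference dT = 28 - 8 = 20 K
Heat loss (W) = U * A * dT = 18.4 * 2156 * 20 = 793408 W
Convert to kW: 793408 / 1000 = 793.408 kW

793.408 kW


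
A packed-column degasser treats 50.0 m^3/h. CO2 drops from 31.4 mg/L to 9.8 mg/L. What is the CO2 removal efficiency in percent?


CO2_out / CO2_in = 9.8 / 31.4 = 0.31210191
Fraction remaining = 0.31210191
efficiency = (1 - 0.31210191) * 100 = 68.7898 %

68.7898 %


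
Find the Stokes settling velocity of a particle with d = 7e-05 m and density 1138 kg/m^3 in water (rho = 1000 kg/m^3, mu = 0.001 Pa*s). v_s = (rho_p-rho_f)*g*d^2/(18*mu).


Density difference: rho_p - rho_f = 1138 - 1000 = 138 kg/m^3
d^2 = (7e-05)^2 = 4.9e-09 m^2
Numerator = (rho_p - rho_f) * g * d^2 = 138 * 9.81 * 4.9e-09 = 6.633522e-06
Denominator = 18 * mu = 18 * 0.001 = 0.018
v_s = 6.633522e-06 / 0.018 = 3.68529e-04 m/s
Check: Re = rho_f * v_s * d / mu = 1000 * 3.68529e-04 * 7e-05 / 0.001 = 0.0258 < 1, so Stokes' law applies.

3.68529e-04 m/s


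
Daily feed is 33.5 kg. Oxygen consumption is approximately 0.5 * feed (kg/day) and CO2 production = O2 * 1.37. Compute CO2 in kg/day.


O2 = 33.5 * 0.5 = 16.75
CO2 = 16.75 * 1.37 = 22.9475

22.9475 kg/day


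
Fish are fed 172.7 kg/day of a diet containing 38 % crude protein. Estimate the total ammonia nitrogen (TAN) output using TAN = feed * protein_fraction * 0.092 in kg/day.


Protein in feed = 172.7 * 38/100 = 65.626 kg/day
TAN = protein * 0.092 = 65.626 * 0.092 = 6.037592 kg/day

6.037592 kg/day


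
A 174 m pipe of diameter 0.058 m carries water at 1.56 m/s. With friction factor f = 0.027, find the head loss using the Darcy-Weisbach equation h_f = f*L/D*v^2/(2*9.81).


v^2 = 1.56^2 = 2.4336 m^2/s^2
L/D = 174/0.058 = 3000
h_f = f*(L/D)*v^2/(2g) = 0.027 * 3000 * 2.4336 / 19.62 = 10.047 m

10.047 m


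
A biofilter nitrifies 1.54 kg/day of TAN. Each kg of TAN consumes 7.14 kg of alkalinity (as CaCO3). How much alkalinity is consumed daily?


Alkalinity factor: 7.14 kg CaCO3 consumed per kg TAN nitrified
alk = 1.54 kg TAN * 7.14 = 10.9956 kg CaCO3/day

10.9956 kg CaCO3/day


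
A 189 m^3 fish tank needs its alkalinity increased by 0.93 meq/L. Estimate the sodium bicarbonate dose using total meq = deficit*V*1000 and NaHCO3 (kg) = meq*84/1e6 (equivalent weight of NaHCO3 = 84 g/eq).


Tank volume in L = 189 m^3 * 1000 = 189000 L
Total meq required = 0.93 meq/L * 189000 L = 175770 meq
NaHCO3 mass = 175770 meq * 84 mg/meq / 1e6 = 14.7647 kg

14.7647 kg


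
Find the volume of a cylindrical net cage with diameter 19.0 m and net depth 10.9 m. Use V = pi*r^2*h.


r = d/2 = 19.0/2 = 9.5 m
Base area = pi*r^2 = pi*9.5^2 = 283.52874 m^2
Volume = 283.52874 * 10.9 = 3090.46 m^3

3090.46 m^3


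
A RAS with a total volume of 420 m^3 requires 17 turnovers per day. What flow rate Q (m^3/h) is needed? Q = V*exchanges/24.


Daily recirculation volume = 420 m^3 * 17 = 7140 m^3/day
Flow rate Q = daily volume / 24 h = 7140 / 24 = 297.5 m^3/h

297.5 m^3/h


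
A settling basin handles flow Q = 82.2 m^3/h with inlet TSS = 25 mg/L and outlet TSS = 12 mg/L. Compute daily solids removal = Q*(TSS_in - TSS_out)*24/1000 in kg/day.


Concentration drop: TSS_in - TSS_out = 25 - 12 = 13 mg/L
Hourly solids removed = Q * dTSS = 82.2 m^3/h * 13 mg/L = 1068.6 g/h  (m^3/h * mg/L = g/h)
Daily solids removed = 1068.6 * 24 = 25646.4 g/day
Convert g to kg: 25646.4 / 1000 = 25.6464 kg/day

25.6464 kg/day


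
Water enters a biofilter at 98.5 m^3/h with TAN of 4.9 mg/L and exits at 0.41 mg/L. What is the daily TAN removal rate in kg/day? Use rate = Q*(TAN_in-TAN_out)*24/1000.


Concentration drop: TAN_in - TAN_out = 4.9 - 0.41 = 4.49 mg/L
Hourly TAN removed = Q * dTAN = 98.5 m^3/h * 4.49 mg/L = 442.265 g/h  (m^3/h * mg/L = g/h)
Daily TAN removed = 442.265 * 24 = 10614.36 g/day
Convert to kg/day: 10614.36 / 1000 = 10.61436 kg/day

10.61436 kg/day


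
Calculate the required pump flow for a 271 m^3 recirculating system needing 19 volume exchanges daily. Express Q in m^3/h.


Daily recirculation volume = 271 m^3 * 19 = 5149 m^3/day
Flow rate Q = daily volume / 24 h = 5149 / 24 = 214.542 m^3/h

214.542 m^3/h


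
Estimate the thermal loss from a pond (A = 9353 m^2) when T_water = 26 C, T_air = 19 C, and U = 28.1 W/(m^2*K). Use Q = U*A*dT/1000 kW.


Temperature difference dT = 26 - 19 = 7 K
Heat loss (W) = U * A * dT = 28.1 * 9353 * 7 = 1839735.1 W
Convert to kW: 1839735.1 / 1000 = 1839.7351 kW

1839.7351 kW


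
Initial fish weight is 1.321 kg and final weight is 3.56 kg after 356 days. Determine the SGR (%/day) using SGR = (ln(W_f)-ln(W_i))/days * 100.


ln(W_f) = ln(3.56) = 1.2697605
ln(W_i) = ln(1.321) = 0.27838903
ln(W_f) - ln(W_i) = 1.2697605 - 0.27838903 = 0.99137147
SGR = 0.99137147 / 356 * 100 = 0.278475 %/day

0.278475 %/day


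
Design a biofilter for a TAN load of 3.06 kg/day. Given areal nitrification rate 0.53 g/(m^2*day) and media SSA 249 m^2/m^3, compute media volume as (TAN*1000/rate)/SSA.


A = 3.06*1000 / 0.53 = 5773.5849 m^2
V = 5773.5849 / 249 = 23.1871

23.1871 m^3


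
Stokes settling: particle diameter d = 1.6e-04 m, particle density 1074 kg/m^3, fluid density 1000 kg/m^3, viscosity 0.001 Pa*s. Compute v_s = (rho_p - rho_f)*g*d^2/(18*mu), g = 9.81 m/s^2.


Density difference: rho_p - rho_f = 1074 - 1000 = 74 kg/m^3
d^2 = (1.6e-04)^2 = 2.56e-08 m^2
Numerator = (rho_p - rho_f) * g * d^2 = 74 * 9.81 * 2.56e-08 = 1.8584064e-05
Denominator = 18 * mu = 18 * 0.001 = 0.018
v_s = 1.8584064e-05 / 0.018 = 0.00103245 m/s
Check: Re = rho_f * v_s * d / mu = 1000 * 0.00103245 * 1.6e-04 / 0.001 = 0.165 < 1, so Stokes' law applies.

0.00103245 m/s


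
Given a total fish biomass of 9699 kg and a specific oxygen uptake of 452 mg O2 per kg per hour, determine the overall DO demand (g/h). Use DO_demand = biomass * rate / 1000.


Total O2 consumption (mg/h) = 9699 kg * 452 mg/(kg*h) = 4383948 mg/h
Convert to g/h: 4383948 / 1000 = 4383.948 g/h

4383.948 g/h


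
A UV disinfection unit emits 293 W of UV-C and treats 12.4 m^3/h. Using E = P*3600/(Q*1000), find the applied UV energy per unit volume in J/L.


Energy delivered per hour = 293 W * 3600 s = 1054800 J/h
Volume treated per hour = 12.4 m^3/h * 1000 = 12400 L/h
dose = 1054800 / 12400 = 85.0645 J/L

85.0645 J/L


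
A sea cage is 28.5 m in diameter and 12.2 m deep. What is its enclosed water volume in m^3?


r = d/2 = 28.5/2 = 14.25 m
Base area = pi*r^2 = pi*14.25^2 = 637.93966 m^2
Volume = 637.93966 * 12.2 = 7782.86 m^3

7782.86 m^3


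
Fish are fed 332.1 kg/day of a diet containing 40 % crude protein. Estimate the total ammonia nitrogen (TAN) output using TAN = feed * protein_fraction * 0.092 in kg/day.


Protein in feed = 332.1 * 40/100 = 132.84 kg/day
TAN = protein * 0.092 = 132.84 * 0.092 = 12.22128 kg/day

12.22128 kg/day


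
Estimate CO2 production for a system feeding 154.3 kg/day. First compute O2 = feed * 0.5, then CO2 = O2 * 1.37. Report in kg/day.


O2 = 154.3 * 0.5 = 77.15
CO2 = 77.15 * 1.37 = 105.6955

105.6955 kg/day


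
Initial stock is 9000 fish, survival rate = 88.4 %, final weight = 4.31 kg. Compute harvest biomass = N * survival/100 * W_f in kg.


Survivors = 9000 * 88.4/100 = 7956 fish
Harvest biomass = survivors * W_f = 7956 * 4.31 = 34290.36 kg

34290.36 kg


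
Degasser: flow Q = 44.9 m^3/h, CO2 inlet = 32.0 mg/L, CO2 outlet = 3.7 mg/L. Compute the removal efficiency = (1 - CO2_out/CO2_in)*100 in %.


CO2_out / CO2_in = 3.7 / 32.0 = 0.115625
Fraction remaining = 0.115625
efficiency = (1 - 0.115625) * 100 = 88.4375 %

88.4375 %


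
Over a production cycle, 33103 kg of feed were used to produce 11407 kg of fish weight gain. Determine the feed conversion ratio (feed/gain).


FCR = feed consumed / weight gained
FCR = 33103 kg / 11407 kg = 2.90199

2.90199


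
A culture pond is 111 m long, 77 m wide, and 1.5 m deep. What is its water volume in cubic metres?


Base area = L * W = 111 * 77 = 8547 m^2
Volume = area * depth = 8547 * 1.5 = 12820.5 m^3

12820.5 m^3


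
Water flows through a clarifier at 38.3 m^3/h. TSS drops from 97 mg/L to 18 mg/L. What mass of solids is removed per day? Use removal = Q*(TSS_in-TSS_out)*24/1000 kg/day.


Concentration drop: TSS_in - TSS_out = 97 - 18 = 79 mg/L
Hourly solids removed = Q * dTSS = 38.3 m^3/h * 79 mg/L = 3025.7 g/h  (m^3/h * mg/L = g/h)
Daily solids removed = 3025.7 * 24 = 72616.8 g/day
Convert g to kg: 72616.8 / 1000 = 72.6168 kg/day

72.6168 kg/day


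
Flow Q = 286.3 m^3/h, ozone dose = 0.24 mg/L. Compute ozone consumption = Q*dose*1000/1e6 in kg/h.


O3 demand (mg/h) = Q * dose * 1000 = 286.3 * 0.24 * 1000 = 68712 mg/h
Convert mg to kg: 68712 / 1e6 = 0.068712 kg/h

0.068712 kg/h


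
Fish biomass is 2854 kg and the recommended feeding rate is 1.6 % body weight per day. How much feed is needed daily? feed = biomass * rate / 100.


Feeding rate fraction = 1.6% / 100 = 0.016
Daily feed = 2854 kg * 0.016 = 45.664 kg/day

45.664 kg/day


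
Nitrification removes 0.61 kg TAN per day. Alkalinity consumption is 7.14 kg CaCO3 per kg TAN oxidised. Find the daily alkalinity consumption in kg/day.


Alkalinity factor: 7.14 kg CaCO3 consumed per kg TAN nitrified
alk = 0.61 kg TAN * 7.14 = 4.3554 kg CaCO3/day

4.3554 kg CaCO3/day


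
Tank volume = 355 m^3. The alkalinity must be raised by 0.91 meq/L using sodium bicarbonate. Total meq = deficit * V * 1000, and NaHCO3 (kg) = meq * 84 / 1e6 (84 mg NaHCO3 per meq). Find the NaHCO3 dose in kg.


Tank volume in L = 355 m^3 * 1000 = 355000 L
Total meq required = 0.91 meq/L * 355000 L = 323050 meq
NaHCO3 mass = 323050 meq * 84 mg/meq / 1e6 = 27.1362 kg

27.1362 kg


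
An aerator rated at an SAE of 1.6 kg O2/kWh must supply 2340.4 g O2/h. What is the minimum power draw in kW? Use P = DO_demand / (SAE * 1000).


SAE in g O2/kWh = 1.6 * 1000 = 1600 g/kWh
P = DO_demand / SAE_g = 2340.4 / 1600 = 1.46275 kW

1.46275 kW


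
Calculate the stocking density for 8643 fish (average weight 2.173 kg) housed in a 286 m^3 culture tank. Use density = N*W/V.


Total biomass = 8643 fish * 2.173 kg = 18781.239 kg
Density = total biomass / volume = 18781.239 / 286 = 65.6687 kg/m^3

65.6687 kg/m^3


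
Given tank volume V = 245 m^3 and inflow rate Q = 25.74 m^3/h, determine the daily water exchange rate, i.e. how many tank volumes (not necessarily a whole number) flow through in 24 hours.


Daily flow volume = 25.74 m^3/h * 24 h = 617.76 m^3/day
Exchanges = daily flow / tank volume = 617.76 / 245 = 2.52147 exchanges/day

2.52147 exchanges/day


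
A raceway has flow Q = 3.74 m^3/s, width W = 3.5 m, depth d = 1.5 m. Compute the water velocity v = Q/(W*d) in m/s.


Cross-sectional area = W * d = 3.5 * 1.5 = 5.25 m^2
Velocity = Q / A = 3.74 / 5.25 = 0.712381 m/s

0.712381 m/s


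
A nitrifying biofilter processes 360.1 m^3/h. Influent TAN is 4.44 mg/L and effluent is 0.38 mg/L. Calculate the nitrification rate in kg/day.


Concentration drop: TAN_in - TAN_out = 4.44 - 0.38 = 4.06 mg/L
Hourly TAN removed = Q * dTAN = 360.1 m^3/h * 4.06 mg/L = 1462.006 g/h  (m^3/h * mg/L = g/h)
Daily TAN removed = 1462.006 * 24 = 35088.144 g/day
Convert to kg/day: 35088.144 / 1000 = 35.088144 kg/day

35.088144 kg/day


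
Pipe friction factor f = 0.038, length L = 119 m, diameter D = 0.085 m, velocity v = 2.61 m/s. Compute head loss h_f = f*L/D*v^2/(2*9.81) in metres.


v^2 = 2.61^2 = 6.8121 m^2/s^2
L/D = 119/0.085 = 1400
h_f = f*(L/D)*v^2/(2g) = 0.038 * 1400 * 6.8121 / 19.62 = 18.4711 m

18.4711 m


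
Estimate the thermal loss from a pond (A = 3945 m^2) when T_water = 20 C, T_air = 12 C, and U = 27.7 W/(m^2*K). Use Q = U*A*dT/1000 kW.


Temperature difference dT = 20 - 12 = 8 K
Heat loss (W) = U * A * dT = 27.7 * 3945 * 8 = 874212 W
Convert to kW: 874212 / 1000 = 874.212 kW

874.212 kW


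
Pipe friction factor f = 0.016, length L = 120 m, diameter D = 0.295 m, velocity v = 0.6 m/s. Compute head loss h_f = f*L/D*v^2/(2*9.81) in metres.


v^2 = 0.6^2 = 0.36 m^2/s^2
L/D = 120/0.295 = 406.77966
h_f = f*(L/D)*v^2/(2g) = 0.016 * 406.77966 * 0.36 / 19.62 = 0.119422 m

0.119422 m


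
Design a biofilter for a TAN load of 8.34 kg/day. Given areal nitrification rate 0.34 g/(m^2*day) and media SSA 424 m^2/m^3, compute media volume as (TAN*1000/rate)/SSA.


A = 8.34*1000 / 0.34 = 24529.412 m^2
V = 24529.412 / 424 = 57.8524

57.8524 m^3


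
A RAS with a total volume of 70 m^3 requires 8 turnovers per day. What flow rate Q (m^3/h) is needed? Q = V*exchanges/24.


Daily recirculation volume = 70 m^3 * 8 = 560 m^3/day
Flow rate Q = daily volume / 24 h = 560 / 24 = 23.3333 m^3/h

23.3333 m^3/h


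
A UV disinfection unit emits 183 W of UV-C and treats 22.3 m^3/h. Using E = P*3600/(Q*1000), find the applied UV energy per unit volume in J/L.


Energy delivered per hour = 183 W * 3600 s = 658800 J/h
Volume treated per hour = 22.3 m^3/h * 1000 = 22300 L/h
dose = 658800 / 22300 = 29.5426 J/L

29.5426 J/L


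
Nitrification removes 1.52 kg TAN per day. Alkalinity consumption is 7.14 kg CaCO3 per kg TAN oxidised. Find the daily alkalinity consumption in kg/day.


Alkalinity factor: 7.14 kg CaCO3 consumed per kg TAN nitrified
alk = 1.52 kg TAN * 7.14 = 10.8528 kg CaCO3/day

10.8528 kg CaCO3/day


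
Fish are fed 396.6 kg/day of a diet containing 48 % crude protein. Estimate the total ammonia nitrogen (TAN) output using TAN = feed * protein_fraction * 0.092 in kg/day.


Protein in feed = 396.6 * 48/100 = 190.368 kg/day
TAN = protein * 0.092 = 190.368 * 0.092 = 17.513856 kg/day

17.513856 kg/day


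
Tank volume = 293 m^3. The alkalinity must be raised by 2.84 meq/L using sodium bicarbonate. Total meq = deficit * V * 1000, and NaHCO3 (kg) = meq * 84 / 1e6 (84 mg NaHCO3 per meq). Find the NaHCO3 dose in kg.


Tank volume in L = 293 m^3 * 1000 = 293000 L
Total meq required = 2.84 meq/L * 293000 L = 832120 meq
NaHCO3 mass = 832120 meq * 84 mg/meq / 1e6 = 69.8981 kg

69.8981 kg


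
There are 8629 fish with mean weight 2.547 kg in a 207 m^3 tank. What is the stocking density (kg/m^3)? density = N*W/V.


Total biomass = 8629 fish * 2.547 kg = 21978.063 kg
Density = total biomass / volume = 21978.063 / 207 = 106.174 kg/m^3

106.174 kg/m^3


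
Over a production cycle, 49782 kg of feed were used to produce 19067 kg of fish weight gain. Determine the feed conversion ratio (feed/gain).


FCR = feed consumed / weight gained
FCR = 49782 kg / 19067 kg = 2.6109

2.6109


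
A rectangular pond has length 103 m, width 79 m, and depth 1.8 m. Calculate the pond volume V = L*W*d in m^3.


Base area = L * W = 103 * 79 = 8137 m^2
Volume = area * depth = 8137 * 1.8 = 14646.6 m^3

14646.6 m^3


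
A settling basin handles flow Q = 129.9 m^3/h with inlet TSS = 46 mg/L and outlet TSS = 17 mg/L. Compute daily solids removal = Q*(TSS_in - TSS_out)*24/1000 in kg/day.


Concentration drop: TSS_in - TSS_out = 46 - 17 = 29 mg/L
Hourly solids removed = Q * dTSS = 129.9 m^3/h * 29 mg/L = 3767.1 g/h  (m^3/h * mg/L = g/h)
Daily solids removed = 3767.1 * 24 = 90410.4 g/day
Convert g to kg: 90410.4 / 1000 = 90.4104 kg/day

90.4104 kg/day


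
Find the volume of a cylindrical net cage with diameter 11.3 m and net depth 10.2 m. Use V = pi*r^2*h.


r = d/2 = 11.3/2 = 5.65 m
Base area = pi*r^2 = pi*5.65^2 = 100.28749 m^2
Volume = 100.28749 * 10.2 = 1022.93 m^3

1022.93 m^3


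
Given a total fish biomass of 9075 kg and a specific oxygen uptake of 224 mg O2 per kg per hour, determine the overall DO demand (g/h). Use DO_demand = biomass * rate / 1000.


Total O2 consumption (mg/h) = 9075 kg * 224 mg/(kg*h) = 2032800 mg/h
Convert to g/h: 2032800 / 1000 = 2032.8 g/h

2032.8 g/h


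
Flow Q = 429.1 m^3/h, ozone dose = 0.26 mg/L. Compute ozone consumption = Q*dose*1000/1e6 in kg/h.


O3 demand (mg/h) = Q * dose * 1000 = 429.1 * 0.26 * 1000 = 111566 mg/h
Convert mg to kg: 111566 / 1e6 = 0.111566 kg/h

0.111566 kg/h


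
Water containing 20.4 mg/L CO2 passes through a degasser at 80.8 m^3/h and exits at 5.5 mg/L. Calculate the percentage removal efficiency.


CO2_out / CO2_in = 5.5 / 20.4 = 0.26960784
Fraction remaining = 0.26960784
efficiency = (1 - 0.26960784) * 100 = 73.0392 %

73.0392 %


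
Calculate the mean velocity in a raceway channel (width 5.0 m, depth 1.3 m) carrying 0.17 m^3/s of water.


Cross-sectional area = W * d = 5.0 * 1.3 = 6.5 m^2
Velocity = Q / A = 0.17 / 6.5 = 0.0261538 m/s

0.0261538 m/s


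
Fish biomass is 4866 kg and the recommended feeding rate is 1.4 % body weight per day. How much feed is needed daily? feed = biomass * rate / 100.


Feeding rate fraction = 1.4% / 100 = 0.014
Daily feed = 4866 kg * 0.014 = 68.124 kg/day

68.124 kg/day


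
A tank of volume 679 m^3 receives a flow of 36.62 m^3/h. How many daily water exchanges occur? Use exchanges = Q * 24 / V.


Daily flow volume = 36.62 m^3/h * 24 h = 878.88 m^3/day
Exchanges = daily flow / tank volume = 878.88 / 679 = 1.29437 exchanges/day

1.29437 exchanges/day


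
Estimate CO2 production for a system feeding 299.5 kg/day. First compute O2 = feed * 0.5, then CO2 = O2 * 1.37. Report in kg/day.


O2 = 299.5 * 0.5 = 149.75
CO2 = 149.75 * 1.37 = 205.1575

205.1575 kg/day


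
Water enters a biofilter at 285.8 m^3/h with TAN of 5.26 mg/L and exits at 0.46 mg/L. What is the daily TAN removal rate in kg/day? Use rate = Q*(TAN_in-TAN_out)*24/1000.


Concentration drop: TAN_in - TAN_out = 5.26 - 0.46 = 4.8 mg/L
Hourly TAN removed = Q * dTAN = 285.8 m^3/h * 4.8 mg/L = 1371.84 g/h  (m^3/h * mg/L = g/h)
Daily TAN removed = 1371.84 * 24 = 32924.16 g/day
Convert to kg/day: 32924.16 / 1000 = 32.92416 kg/day

32.92416 kg/day


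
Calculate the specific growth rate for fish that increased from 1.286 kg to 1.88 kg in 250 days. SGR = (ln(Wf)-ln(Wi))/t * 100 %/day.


ln(W_f) = ln(1.88) = 0.63127178
ln(W_i) = ln(1.286) = 0.25153663
ln(W_f) - ln(W_i) = 0.63127178 - 0.25153663 = 0.37973515
SGR = 0.37973515 / 250 * 100 = 0.151894 %/day

0.151894 %/day


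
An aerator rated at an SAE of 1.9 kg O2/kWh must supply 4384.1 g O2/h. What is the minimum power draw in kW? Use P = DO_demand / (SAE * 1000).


SAE in g O2/kWh = 1.9 * 1000 = 1900 g/kWh
P = DO_demand / SAE_g = 4384.1 / 1900 = 2.30742 kW

2.30742 kW


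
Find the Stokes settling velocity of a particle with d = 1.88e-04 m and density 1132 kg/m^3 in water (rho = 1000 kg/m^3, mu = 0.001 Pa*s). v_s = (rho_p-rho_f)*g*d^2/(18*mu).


Density difference: rho_p - rho_f = 1132 - 1000 = 132 kg/m^3
d^2 = (1.88e-04)^2 = 3.5344e-08 m^2
Numerator = (rho_p - rho_f) * g * d^2 = 132 * 9.81 * 3.5344e-08 = 4.5767652e-05
Denominator = 18 * mu = 18 * 0.001 = 0.018
v_s = 4.5767652e-05 / 0.018 = 0.00254265 m/s
Check: Re = rho_f * v_s * d / mu = 1000 * 0.00254265 * 1.88e-04 / 0.001 = 0.478 < 1, so Stokes' law applies.

0.00254265 m/s


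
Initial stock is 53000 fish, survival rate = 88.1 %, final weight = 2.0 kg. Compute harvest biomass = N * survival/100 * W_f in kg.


Survivors = 53000 * 88.1/100 = 46693 fish
Harvest biomass = survivors * W_f = 46693 * 2.0 = 93386 kg

93386 kg


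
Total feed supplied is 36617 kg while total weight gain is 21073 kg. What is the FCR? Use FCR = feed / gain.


FCR = feed consumed / weight gained
FCR = 36617 kg / 21073 kg = 1.73763

1.73763


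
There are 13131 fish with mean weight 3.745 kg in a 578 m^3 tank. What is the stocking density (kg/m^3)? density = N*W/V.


Total biomass = 13131 fish * 3.745 kg = 49175.595 kg
Density = total biomass / volume = 49175.595 / 578 = 85.0789 kg/m^3

85.0789 kg/m^3


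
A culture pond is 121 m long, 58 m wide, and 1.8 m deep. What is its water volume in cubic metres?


Base area = L * W = 121 * 58 = 7018 m^2
Volume = area * depth = 7018 * 1.8 = 12632.4 m^3

12632.4 m^3


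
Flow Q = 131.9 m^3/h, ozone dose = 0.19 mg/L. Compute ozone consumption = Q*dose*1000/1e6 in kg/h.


O3 demand (mg/h) = Q * dose * 1000 = 131.9 * 0.19 * 1000 = 25061 mg/h
Convert mg to kg: 25061 / 1e6 = 0.025061 kg/h

0.025061 kg/h


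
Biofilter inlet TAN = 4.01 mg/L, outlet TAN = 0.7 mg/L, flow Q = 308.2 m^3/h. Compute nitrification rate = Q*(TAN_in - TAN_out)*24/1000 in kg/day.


Concentration drop: TAN_in - TAN_out = 4.01 - 0.7 = 3.31 mg/L
Hourly TAN removed = Q * dTAN = 308.2 m^3/h * 3.31 mg/L = 1020.142 g/h  (m^3/h * mg/L = g/h)
Daily TAN removed = 1020.142 * 24 = 24483.408 g/day
Convert to kg/day: 24483.408 / 1000 = 24.483408 kg/day

24.483408 kg/day


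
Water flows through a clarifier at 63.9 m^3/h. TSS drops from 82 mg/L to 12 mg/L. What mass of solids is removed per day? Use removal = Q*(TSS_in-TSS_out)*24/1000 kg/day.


Concentration drop: TSS_in - TSS_out = 82 - 12 = 70 mg/L
Hourly solids removed = Q * dTSS = 63.9 m^3/h * 70 mg/L = 4473 g/h  (m^3/h * mg/L = g/h)
Daily solids removed = 4473 * 24 = 107352 g/day
Convert g to kg: 107352 / 1000 = 107.352 kg/day

107.352 kg/day


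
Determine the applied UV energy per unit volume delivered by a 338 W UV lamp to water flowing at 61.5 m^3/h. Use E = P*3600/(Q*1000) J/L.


Energy delivered per hour = 338 W * 3600 s = 1216800 J/h
Volume treated per hour = 61.5 m^3/h * 1000 = 61500 L/h
dose = 1216800 / 61500 = 19.7854 J/L

19.7854 J/L


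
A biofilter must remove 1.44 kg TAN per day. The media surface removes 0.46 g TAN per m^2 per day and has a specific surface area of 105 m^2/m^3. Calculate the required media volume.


A = 1.44*1000 / 0.46 = 3130.4348 m^2
V = 3130.4348 / 105 = 29.8137

29.8137 m^3


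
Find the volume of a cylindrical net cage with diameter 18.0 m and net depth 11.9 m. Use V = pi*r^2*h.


r = d/2 = 18.0/2 = 9 m
Base area = pi*r^2 = pi*9^2 = 254.469 m^2
Volume = 254.469 * 11.9 = 3028.18 m^3

3028.18 m^3


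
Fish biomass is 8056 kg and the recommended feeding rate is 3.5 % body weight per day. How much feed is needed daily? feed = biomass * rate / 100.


Feeding rate fraction = 3.5% / 100 = 0.035
Daily feed = 8056 kg * 0.035 = 281.96 kg/day

281.96 kg/day


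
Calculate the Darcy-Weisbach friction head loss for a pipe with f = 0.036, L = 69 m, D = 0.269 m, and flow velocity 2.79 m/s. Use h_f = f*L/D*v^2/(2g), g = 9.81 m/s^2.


v^2 = 2.79^2 = 7.7841 m^2/s^2
L/D = 69/0.269 = 256.50558
h_f = f*(L/D)*v^2/(2g) = 0.036 * 256.50558 * 7.7841 / 19.62 = 3.66361 m

3.66361 m


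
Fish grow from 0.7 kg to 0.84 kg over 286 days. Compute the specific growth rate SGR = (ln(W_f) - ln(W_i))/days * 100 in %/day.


ln(W_f) = ln(0.84) = -0.17435339
ln(W_i) = ln(0.7) = -0.35667494
ln(W_f) - ln(W_i) = -0.17435339 - -0.35667494 = 0.18232155
SGR = 0.18232155 / 286 * 100 = 0.0637488 %/day

0.0637488 %/day


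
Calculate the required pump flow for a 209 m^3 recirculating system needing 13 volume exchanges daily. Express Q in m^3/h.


Daily recirculation volume = 209 m^3 * 13 = 2717 m^3/day
Flow rate Q = daily volume / 24 h = 2717 / 24 = 113.208 m^3/h

113.208 m^3/h


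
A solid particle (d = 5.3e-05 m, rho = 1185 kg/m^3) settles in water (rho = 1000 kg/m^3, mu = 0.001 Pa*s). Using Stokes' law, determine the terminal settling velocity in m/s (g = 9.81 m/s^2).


Density difference: rho_p - rho_f = 1185 - 1000 = 185 kg/m^3
d^2 = (5.3e-05)^2 = 2.809e-09 m^2
Numerator = (rho_p - rho_f) * g * d^2 = 185 * 9.81 * 2.809e-09 = 5.0979137e-06
Denominator = 18 * mu = 18 * 0.001 = 0.018
v_s = 5.0979137e-06 / 0.018 = 2.83217e-04 m/s
Check: Re = rho_f * v_s * d / mu = 1000 * 2.83217e-04 * 5.3e-05 / 0.001 = 0.015 < 1, so Stokes' law applies.

2.83217e-04 m/s


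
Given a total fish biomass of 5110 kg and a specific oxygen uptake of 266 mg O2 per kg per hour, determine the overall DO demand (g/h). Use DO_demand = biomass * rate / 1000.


Total O2 consumption (mg/h) = 5110 kg * 266 mg/(kg*h) = 1359260 mg/h
Convert to g/h: 1359260 / 1000 = 1359.26 g/h

1359.26 g/h


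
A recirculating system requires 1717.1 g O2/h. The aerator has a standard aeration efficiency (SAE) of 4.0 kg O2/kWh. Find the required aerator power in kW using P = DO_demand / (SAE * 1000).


SAE in g O2/kWh = 4.0 * 1000 = 4000 g/kWh
P = DO_demand / SAE_g = 1717.1 / 4000 = 0.429275 kW

0.429275 kW


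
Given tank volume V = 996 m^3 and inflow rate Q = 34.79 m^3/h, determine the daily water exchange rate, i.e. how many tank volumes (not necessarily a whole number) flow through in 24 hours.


Daily flow volume = 34.79 m^3/h * 24 h = 834.96 m^3/day
Exchanges = daily flow / tank volume = 834.96 / 996 = 0.838313 exchanges/day

0.838313 exchanges/day


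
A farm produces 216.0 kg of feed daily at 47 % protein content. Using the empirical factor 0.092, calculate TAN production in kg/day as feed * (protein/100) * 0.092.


Protein in feed = 216.0 * 47/100 = 101.52 kg/day
TAN = protein * 0.092 = 101.52 * 0.092 = 9.33984 kg/day

9.33984 kg/day


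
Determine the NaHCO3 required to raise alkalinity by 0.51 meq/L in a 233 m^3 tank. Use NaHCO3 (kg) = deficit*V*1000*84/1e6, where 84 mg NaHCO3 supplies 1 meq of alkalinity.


Tank volume in L = 233 m^3 * 1000 = 233000 L
Total meq required = 0.51 meq/L * 233000 L = 118830 meq
NaHCO3 mass = 118830 meq * 84 mg/meq / 1e6 = 9.98172 kg

9.98172 kg


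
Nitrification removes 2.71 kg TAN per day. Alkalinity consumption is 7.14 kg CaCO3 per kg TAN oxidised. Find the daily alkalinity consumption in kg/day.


Alkalinity factor: 7.14 kg CaCO3 consumed per kg TAN nitrified
alk = 2.71 kg TAN * 7.14 = 19.3494 kg CaCO3/day

19.3494 kg CaCO3/day


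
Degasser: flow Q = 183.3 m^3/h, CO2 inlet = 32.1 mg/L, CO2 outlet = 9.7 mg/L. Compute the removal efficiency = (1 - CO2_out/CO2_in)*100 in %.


CO2_out / CO2_in = 9.7 / 32.1 = 0.30218069
Fraction remaining = 0.30218069
efficiency = (1 - 0.30218069) * 100 = 69.7819 %

69.7819 %


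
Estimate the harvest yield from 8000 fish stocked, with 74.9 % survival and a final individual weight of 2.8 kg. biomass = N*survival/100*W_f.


Survivors = 8000 * 74.9/100 = 5992 fish
Harvest biomass = survivors * W_f = 5992 * 2.8 = 16777.6 kg

16777.6 kg


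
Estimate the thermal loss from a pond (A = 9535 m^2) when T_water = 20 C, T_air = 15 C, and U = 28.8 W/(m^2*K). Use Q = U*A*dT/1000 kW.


Temperature difference dT = 20 - 15 = 5 K
Heat loss (W) = U * A * dT = 28.8 * 9535 * 5 = 1373040 W
Convert to kW: 1373040 / 1000 = 1373.04 kW

1373.04 kW


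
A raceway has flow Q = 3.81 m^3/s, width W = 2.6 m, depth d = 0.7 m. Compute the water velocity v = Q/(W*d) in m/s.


Cross-sectional area = W * d = 2.6 * 0.7 = 1.82 m^2
Velocity = Q / A = 3.81 / 1.82 = 2.09341 m/s

2.09341 m/s


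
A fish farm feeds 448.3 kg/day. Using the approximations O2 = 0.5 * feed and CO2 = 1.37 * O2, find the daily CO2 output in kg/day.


O2 = 448.3 * 0.5 = 224.15
CO2 = 224.15 * 1.37 = 307.0855

307.0855 kg/day


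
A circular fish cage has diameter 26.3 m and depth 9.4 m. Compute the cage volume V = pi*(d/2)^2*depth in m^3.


r = d/2 = 26.3/2 = 13.15 m
Base area = pi*r^2 = pi*13.15^2 = 543.25206 m^2
Volume = 543.25206 * 9.4 = 5106.57 m^3

5106.57 m^3


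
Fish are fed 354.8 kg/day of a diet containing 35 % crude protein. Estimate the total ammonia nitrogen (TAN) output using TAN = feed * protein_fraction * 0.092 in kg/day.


Protein in feed = 354.8 * 35/100 = 124.18 kg/day
TAN = protein * 0.092 = 124.18 * 0.092 = 11.42456 kg/day

11.42456 kg/day


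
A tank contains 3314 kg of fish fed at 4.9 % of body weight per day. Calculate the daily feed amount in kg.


Feeding rate fraction = 4.9% / 100 = 0.049
Daily feed = 3314 kg * 0.049 = 162.386 kg/day

162.386 kg/day


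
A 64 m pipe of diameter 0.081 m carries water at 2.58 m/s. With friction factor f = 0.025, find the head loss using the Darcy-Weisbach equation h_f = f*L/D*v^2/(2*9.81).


v^2 = 2.58^2 = 6.6564 m^2/s^2
L/D = 64/0.081 = 790.12346
h_f = f*(L/D)*v^2/(2g) = 0.025 * 790.12346 * 6.6564 / 19.62 = 6.70155 m

6.70155 m


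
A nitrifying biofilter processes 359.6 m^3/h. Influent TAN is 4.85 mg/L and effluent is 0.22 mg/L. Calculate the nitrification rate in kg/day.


Concentration drop: TAN_in - TAN_out = 4.85 - 0.22 = 4.63 mg/L
Hourly TAN removed = Q * dTAN = 359.6 m^3/h * 4.63 mg/L = 1664.948 g/h  (m^3/h * mg/L = g/h)
Daily TAN removed = 1664.948 * 24 = 39958.752 g/day
Convert to kg/day: 39958.752 / 1000 = 39.958752 kg/day

39.958752 kg/day


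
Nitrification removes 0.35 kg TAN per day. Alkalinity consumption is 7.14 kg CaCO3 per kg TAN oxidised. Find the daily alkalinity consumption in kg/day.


Alkalinity factor: 7.14 kg CaCO3 consumed per kg TAN nitrified
alk = 0.35 kg TAN * 7.14 = 2.499 kg CaCO3/day

2.499 kg CaCO3/day


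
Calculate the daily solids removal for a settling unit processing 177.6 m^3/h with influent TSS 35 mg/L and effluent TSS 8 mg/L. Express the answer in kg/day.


Concentration drop: TSS_in - TSS_out = 35 - 8 = 27 mg/L
Hourly solids removed = Q * dTSS = 177.6 m^3/h * 27 mg/L = 4795.2 g/h  (m^3/h * mg/L = g/h)
Daily solids removed = 4795.2 * 24 = 115084.8 g/day
Convert g to kg: 115084.8 / 1000 = 115.0848 kg/day

115.0848 kg/day


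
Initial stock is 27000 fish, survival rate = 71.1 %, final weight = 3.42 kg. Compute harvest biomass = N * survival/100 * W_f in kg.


Survivors = 27000 * 71.1/100 = 19197 fish
Harvest biomass = survivors * W_f = 19197 * 3.42 = 65653.74 kg

65653.74 kg


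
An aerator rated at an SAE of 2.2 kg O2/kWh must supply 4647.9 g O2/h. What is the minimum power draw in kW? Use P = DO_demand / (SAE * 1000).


SAE in g O2/kWh = 2.2 * 1000 = 2200 g/kWh
P = DO_demand / SAE_g = 4647.9 / 2200 = 2.11268 kW

2.11268 kW


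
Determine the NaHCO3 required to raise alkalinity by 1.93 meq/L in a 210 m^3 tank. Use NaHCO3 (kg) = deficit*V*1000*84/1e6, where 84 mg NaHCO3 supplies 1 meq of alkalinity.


Tank volume in L = 210 m^3 * 1000 = 210000 L
Total meq required = 1.93 meq/L * 210000 L = 405300 meq
NaHCO3 mass = 405300 meq * 84 mg/meq / 1e6 = 34.0452 kg

34.0452 kg


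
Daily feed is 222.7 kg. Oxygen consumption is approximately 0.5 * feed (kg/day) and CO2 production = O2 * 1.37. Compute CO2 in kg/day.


O2 = 222.7 * 0.5 = 111.35
CO2 = 111.35 * 1.37 = 152.5495

152.5495 kg/day


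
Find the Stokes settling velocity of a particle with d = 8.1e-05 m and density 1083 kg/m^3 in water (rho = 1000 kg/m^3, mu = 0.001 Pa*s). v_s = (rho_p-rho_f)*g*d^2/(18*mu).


Density difference: rho_p - rho_f = 1083 - 1000 = 83 kg/m^3
d^2 = (8.1e-05)^2 = 6.561e-09 m^2
Numerator = (rho_p - rho_f) * g * d^2 = 83 * 9.81 * 6.561e-09 = 5.342163e-06
Denominator = 18 * mu = 18 * 0.001 = 0.018
v_s = 5.342163e-06 / 0.018 = 2.96787e-04 m/s
Check: Re = rho_f * v_s * d / mu = 1000 * 2.96787e-04 * 8.1e-05 / 0.001 = 0.024 < 1, so Stokes' law applies.

2.96787e-04 m/s


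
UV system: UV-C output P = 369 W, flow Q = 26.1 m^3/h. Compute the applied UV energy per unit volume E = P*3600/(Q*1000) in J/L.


Energy delivered per hour = 369 W * 3600 s = 1328400 J/h
Volume treated per hour = 26.1 m^3/h * 1000 = 26100 L/h
dose = 1328400 / 26100 = 50.8966 J/L

50.8966 J/L


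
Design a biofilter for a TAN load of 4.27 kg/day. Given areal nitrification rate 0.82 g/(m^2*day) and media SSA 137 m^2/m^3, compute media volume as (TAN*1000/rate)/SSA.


A = 4.27*1000 / 0.82 = 5207.3171 m^2
V = 5207.3171 / 137 = 38.0096

38.0096 m^3


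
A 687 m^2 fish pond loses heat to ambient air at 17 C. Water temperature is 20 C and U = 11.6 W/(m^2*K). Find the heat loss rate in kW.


Temperature difference dT = 20 - 17 = 3 K
Heat loss (W) = U * A * dT = 11.6 * 687 * 3 = 23907.6 W
Convert to kW: 23907.6 / 1000 = 23.9076 kW

23.9076 kW


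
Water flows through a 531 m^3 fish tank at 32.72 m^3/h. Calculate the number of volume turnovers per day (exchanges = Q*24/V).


Daily flow volume = 32.72 m^3/h * 24 h = 785.28 m^3/day
Exchanges = daily flow / tank volume = 785.28 / 531 = 1.47887 exchanges/day

1.47887 exchanges/day


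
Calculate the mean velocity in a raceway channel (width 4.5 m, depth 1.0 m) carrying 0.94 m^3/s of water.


Cross-sectional area = W * d = 4.5 * 1.0 = 4.5 m^2
Velocity = Q / A = 0.94 / 4.5 = 0.208889 m/s

0.208889 m/s


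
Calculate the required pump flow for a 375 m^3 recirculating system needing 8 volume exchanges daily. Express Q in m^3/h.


Daily recirculation volume = 375 m^3 * 8 = 3000 m^3/day
Flow rate Q = daily volume / 24 h = 3000 / 24 = 125 m^3/h

125 m^3/h


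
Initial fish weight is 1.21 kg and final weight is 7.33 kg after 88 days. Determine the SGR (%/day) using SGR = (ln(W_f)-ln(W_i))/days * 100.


ln(W_f) = ln(7.33) = 1.9919755
ln(W_i) = ln(1.21) = 0.19062036
ln(W_f) - ln(W_i) = 1.9919755 - 0.19062036 = 1.8013551
SGR = 1.8013551 / 88 * 100 = 2.04699 %/day

2.04699 %/day


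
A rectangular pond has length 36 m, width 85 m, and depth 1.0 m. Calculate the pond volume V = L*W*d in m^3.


Base area = L * W = 36 * 85 = 3060 m^2
Volume = area * depth = 3060 * 1.0 = 3060 m^3

3060 m^3


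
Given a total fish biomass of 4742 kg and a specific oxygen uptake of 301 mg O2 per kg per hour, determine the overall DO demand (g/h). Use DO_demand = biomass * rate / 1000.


Total O2 consumption (mg/h) = 4742 kg * 301 mg/(kg*h) = 1427342 mg/h
Convert to g/h: 1427342 / 1000 = 1427.342 g/h

1427.342 g/h


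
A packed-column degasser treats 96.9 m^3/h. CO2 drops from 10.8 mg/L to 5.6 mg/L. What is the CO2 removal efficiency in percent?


CO2_out / CO2_in = 5.6 / 10.8 = 0.51851852
Fraction remaining = 0.51851852
efficiency = (1 - 0.51851852) * 100 = 48.1481 %

48.1481 %


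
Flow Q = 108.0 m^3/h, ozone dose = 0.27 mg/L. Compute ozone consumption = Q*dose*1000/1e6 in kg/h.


O3 demand (mg/h) = Q * dose * 1000 = 108.0 * 0.27 * 1000 = 29160 mg/h
Convert mg to kg: 29160 / 1e6 = 0.02916 kg/h

0.02916 kg/h


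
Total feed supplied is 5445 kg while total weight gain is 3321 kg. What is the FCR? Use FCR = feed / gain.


FCR = feed consumed / weight gained
FCR = 5445 kg / 3321 kg = 1.63957

1.63957


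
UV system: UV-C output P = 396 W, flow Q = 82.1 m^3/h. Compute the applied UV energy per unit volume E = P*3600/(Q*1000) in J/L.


Energy delivered per hour = 396 W * 3600 s = 1425600 J/h
Volume treated per hour = 82.1 m^3/h * 1000 = 82100 L/h
dose = 1425600 / 82100 = 17.3642 J/L

17.3642 J/L
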